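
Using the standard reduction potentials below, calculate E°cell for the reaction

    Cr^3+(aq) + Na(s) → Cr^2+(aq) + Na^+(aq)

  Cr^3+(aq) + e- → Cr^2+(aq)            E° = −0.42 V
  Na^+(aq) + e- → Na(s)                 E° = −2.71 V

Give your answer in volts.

+2.29 V

In the reaction as written, Cr^3+(aq) is reduced (cathode) and Na^+(aq) is produced by oxidation at the anode.
E°cell = E°(cathode) − E°(anode) = −0.42 − (−2.71) = +2.29 V.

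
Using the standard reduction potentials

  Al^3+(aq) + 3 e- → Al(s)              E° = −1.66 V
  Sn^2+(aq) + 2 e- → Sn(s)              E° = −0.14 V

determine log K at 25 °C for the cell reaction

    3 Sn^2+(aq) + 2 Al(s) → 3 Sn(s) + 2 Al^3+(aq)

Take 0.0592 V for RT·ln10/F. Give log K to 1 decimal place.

The Sn²⁺/Sn couple is reduced (cathode); E°cell = −0.14 − (−1.66) = +1.52 V with n = 6.
At equilibrium E = 0, so log K = nE°cell / 0.0592 = (6)(+1.52) / 0.0592 = 154.1.

log K = 154.1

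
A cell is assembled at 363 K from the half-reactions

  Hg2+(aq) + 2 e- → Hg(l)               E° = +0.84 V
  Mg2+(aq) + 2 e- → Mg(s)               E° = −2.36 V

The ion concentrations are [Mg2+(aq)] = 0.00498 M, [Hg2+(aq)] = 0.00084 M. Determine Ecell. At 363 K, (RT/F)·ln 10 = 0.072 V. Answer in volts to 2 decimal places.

Hg²⁺/Hg is reduced (cathode, E° = +0.84 V) and Mg²⁺/Mg is oxidized (anode).
E°cell = E°cat − E°an = +0.84 − (−2.36) = +3.20 V; n = 2.
The balanced reaction is Hg2+(aq) + Mg(s) → Hg(l) + Mg2+(aq), so Q = [Mg2+(aq)] / [Hg2+(aq)] = 5.93 and log Q = 0.773.
E = E° − (0.072/n)·log Q = +3.20 − (0.072/2)(0.773) = +3.17 V.

+3.17 V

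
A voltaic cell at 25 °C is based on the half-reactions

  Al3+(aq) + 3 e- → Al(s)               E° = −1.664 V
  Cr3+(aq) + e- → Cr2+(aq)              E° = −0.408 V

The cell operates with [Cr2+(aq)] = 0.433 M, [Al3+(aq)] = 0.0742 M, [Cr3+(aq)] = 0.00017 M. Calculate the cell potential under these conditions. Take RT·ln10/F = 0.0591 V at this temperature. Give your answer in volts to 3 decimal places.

+1.077 V

Cr³⁺/Cr²⁺ is reduced (cathode, E° = −0.408 V) and Al³⁺/Al is oxidized (anode).
The standard potential is −0.408 − (−1.664) = +1.256 V and the balanced reaction transfers n = 3 electrons.
For the overall reaction 3 Cr3+(aq) + Al(s) → 3 Cr2+(aq) + Al3+(aq), Q = ([Cr2+(aq)]^3·[Al3+(aq)]) / [Cr3+(aq)]^3 = 1.23×10^9, giving log Q = 9.089.
Applying E = E° − (RT ln10/nF)·log Q gives +1.256 − (0.0591/3)(9.089) = +1.077 V.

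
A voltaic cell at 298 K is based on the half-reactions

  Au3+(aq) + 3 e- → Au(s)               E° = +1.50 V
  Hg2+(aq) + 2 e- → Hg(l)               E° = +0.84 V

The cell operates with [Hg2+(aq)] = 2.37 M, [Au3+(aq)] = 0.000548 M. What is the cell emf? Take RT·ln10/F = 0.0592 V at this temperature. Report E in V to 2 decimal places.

The Au³⁺/Au couple has the more positive E°, so it is the cathode; Hg²⁺/Hg is the anode.
E°cell = +1.50 − (+0.84) = +0.66 V, with n = 6 electrons transferred.
For the overall reaction 2 Au3+(aq) + 3 Hg(l) → 2 Au(s) + 3 Hg2+(aq), Q = [Hg2+(aq)]^3 / [Au3+(aq)]^2 = 4.43×10^7, giving log Q = 7.647.
Applying E = E° − (RT ln10/nF)·log Q gives +0.66 − (0.0592/6)(7.647) = +0.58 V.

+0.58 V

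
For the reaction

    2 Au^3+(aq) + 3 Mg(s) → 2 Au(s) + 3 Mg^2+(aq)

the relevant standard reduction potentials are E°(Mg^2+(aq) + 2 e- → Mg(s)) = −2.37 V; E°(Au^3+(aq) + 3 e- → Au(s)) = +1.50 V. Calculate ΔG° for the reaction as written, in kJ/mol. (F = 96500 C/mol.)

In the reaction as written Au^3+(aq) is reduced, so the Au³⁺/Au couple is the cathode and Mg²⁺/Mg is the anode.
E°cell = +1.50 − (−2.37) = +3.87 V; balancing electrons gives n = 6.
ΔG° = −nFE°cell = −(6)(96500)(+3.87) J/mol = −2241 kJ/mol.

−2241 kJ/mol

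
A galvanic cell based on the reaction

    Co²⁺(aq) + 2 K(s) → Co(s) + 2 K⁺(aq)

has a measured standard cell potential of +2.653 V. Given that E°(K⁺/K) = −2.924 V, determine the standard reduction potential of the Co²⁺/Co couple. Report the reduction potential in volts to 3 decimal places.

In the reaction as written the Co²⁺/Co couple is reduced (cathode) and K⁺/K is oxidized (anode), so E°cell = E°(Co²⁺/Co) − E°(K⁺/K).
E°(Co²⁺/Co) = E°cell + E°(anode) = +2.653 + (−2.924) = −0.271 V.

−0.271 V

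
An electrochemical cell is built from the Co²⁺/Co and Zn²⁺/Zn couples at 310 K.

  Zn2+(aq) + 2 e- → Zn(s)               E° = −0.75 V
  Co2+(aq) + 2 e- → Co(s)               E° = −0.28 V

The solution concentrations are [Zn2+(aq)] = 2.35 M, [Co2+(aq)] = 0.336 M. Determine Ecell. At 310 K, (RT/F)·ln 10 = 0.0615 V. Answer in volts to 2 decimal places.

The Co²⁺/Co couple has the more positive E°, so it is the cathode; Zn²⁺/Zn is the anode.
The standard potential is −0.28 − (−0.75) = +0.47 V and the balanced reaction transfers n = 2 electrons.
Balancing gives Co2+(aq) + Zn(s) → Co(s) + Zn2+(aq); hence Q = [Zn2+(aq)] / [Co2+(aq)] = 6.99 (log Q = 0.845).
By the Nernst equation, E = +0.47 − (0.0615/2)·(0.845) = +0.44 V.

+0.44 V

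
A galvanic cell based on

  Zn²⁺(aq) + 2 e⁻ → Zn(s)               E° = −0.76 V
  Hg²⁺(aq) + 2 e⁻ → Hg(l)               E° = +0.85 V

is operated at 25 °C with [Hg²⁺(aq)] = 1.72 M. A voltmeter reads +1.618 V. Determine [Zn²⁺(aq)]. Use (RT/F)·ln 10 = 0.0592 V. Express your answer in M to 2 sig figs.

0.92 M

Hg²⁺/Hg is the cathode (higher E°); E°cell = +0.85 − (−0.76) = +1.61 V with n = 2.
From the Nernst equation, log Q = n(E° − E)/0.0592 = 2·(+1.61 − (+1.618))/0.0592 = −0.270.
Balancing electrons gives Hg²⁺(aq) + Zn(s) → Hg(l) + Zn²⁺(aq); thus Q = [Zn²⁺(aq)] / [Hg²⁺(aq)].
Solving for the unknown gives log [Zn²⁺(aq)] = −0.034, so [Zn²⁺(aq)] ≈ 0.92 M.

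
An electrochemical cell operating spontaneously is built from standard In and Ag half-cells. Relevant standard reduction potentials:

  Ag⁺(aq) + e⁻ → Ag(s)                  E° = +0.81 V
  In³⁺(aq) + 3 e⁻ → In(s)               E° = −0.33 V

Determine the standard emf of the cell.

+1.14 V

Of the two couples in this cell, the one with the more positive reduction potential is reduced at the cathode: here that is Ag⁺/Ag (+0.81 V); In³⁺/In (−0.33 V) is the anode.
E°cell = E°(cathode) − E°(anode) = +0.81 − (−0.33) = +1.14 V.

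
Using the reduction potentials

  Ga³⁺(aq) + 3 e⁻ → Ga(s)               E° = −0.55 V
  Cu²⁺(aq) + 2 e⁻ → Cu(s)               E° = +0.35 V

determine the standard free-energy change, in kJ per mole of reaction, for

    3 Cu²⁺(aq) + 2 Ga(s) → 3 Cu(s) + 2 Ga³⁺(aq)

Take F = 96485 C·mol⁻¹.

In the reaction as written Cu²⁺(aq) is reduced, so the Cu²⁺/Cu couple is the cathode and Ga³⁺/Ga is the anode.
E°cell = +0.35 − (−0.55) = +0.90 V; balancing electrons gives n = 6.
ΔG° = −nFE°cell = −(6)(96485)(+0.90) J/mol = −521 kJ/mol.

−521 kJ/mol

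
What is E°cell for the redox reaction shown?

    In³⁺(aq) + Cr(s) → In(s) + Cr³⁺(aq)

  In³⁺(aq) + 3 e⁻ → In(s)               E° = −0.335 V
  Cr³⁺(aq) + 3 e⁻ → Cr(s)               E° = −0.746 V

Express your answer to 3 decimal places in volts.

In the reaction as written, In³⁺(aq) is reduced (cathode) and Cr³⁺(aq) is produced by oxidation at the anode.
E°cell = E°(cathode) − E°(anode) = −0.335 − (−0.746) = +0.411 V.

+0.411 V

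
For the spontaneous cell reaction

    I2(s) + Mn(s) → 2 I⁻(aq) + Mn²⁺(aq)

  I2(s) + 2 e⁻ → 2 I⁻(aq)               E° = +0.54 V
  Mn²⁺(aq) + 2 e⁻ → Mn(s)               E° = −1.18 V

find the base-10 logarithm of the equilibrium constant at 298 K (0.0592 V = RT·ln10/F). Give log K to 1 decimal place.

The I₂/I⁻ couple is reduced (cathode); E°cell = +0.54 − (−1.18) = +1.72 V with n = 2.
At equilibrium E = 0, so log K = nE°cell / 0.0592 = (2)(+1.72) / 0.0592 = 58.1.

log K = 58.1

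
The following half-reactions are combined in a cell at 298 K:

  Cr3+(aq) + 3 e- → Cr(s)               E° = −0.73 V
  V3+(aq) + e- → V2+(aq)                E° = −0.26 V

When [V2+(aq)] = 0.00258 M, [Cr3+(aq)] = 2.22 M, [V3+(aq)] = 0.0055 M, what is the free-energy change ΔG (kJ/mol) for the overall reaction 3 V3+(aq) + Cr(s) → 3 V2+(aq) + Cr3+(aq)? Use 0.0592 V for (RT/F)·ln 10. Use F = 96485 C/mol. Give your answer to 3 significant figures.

−140 kJ/mol

With V³⁺/V²⁺ reduced at the cathode, E°cell = −0.26 − (−0.73) = +0.47 V and n = 3.
Q = ([V2+(aq)]^3·[Cr3+(aq)]) / [V3+(aq)]^3 = 0.229, so log Q = −0.640 and E = +0.47 − (0.0592/3)(−0.640) = +0.4826 V.
Then ΔG = −nFE = −3 × 96485 × +0.4826 J/mol = −140 kJ/mol.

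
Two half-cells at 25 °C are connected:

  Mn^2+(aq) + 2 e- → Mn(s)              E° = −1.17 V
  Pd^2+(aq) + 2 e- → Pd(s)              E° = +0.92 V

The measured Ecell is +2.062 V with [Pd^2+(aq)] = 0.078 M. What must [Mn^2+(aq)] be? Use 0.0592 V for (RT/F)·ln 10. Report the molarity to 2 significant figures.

0.69 M

With Pd²⁺/Pd at the cathode and Mn²⁺/Mn at the anode, E°cell = +0.92 − (−1.17) = +2.09 V (n = 2).
Rearranging E = E° − (0.0592/n)·log Q gives log Q = 2(+2.09 − (+2.062))/0.0592 = 0.946.
Balancing electrons gives Pd^2+(aq) + Mn(s) → Pd(s) + Mn^2+(aq); thus Q = [Mn^2+(aq)] / [Pd^2+(aq)].
Solving for the unknown gives log [Mn^2+(aq)] = −0.162, so [Mn^2+(aq)] ≈ 0.69 M.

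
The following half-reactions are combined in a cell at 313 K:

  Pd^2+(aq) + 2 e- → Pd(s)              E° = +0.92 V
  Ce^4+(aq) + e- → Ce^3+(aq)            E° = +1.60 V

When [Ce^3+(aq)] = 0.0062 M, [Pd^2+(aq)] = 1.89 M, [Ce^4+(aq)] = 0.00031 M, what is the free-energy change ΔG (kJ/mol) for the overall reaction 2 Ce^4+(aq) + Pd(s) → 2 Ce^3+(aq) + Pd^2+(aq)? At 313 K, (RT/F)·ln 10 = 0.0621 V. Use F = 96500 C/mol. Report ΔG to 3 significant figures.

The standard cell potential is +1.60 − (+0.92) = +0.68 V, with n = 2 electrons in the balanced equation.
The reaction quotient is ([Ce^3+(aq)]^2·[Pd^2+(aq)]) / [Ce^4+(aq)]^2 = 756; by Nernst, E = +0.68 − (0.0621/2)(2.879) = +0.5906 V.
Then ΔG = −nFE = −2 × 96500 × +0.5906 J/mol = −114 kJ/mol.

−114 kJ/mol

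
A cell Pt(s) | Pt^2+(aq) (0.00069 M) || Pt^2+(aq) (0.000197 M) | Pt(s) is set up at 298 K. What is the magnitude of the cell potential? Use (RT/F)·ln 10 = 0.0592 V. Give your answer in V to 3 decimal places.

0.016 V

For a concentration cell E°cell = 0, since both electrodes use the same couple.
The compartment with the higher Pt^2+(aq) concentration (0.00069 M) acts as the cathode; ions are reduced there and produced at the dilute (0.000197 M) anode.
With n = 2, Ecell = −(0.0592/2)·log([dilute]/[conc]) = −(0.0592/2)·log(0.000197/0.00069) = +0.016 V.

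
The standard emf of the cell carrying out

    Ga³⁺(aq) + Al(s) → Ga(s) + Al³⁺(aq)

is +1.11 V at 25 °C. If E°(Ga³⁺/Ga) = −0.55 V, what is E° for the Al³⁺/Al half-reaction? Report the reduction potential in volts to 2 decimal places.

In the reaction as written the Ga³⁺/Ga couple is reduced (cathode) and Al³⁺/Al is oxidized (anode), so E°cell = E°(Ga³⁺/Ga) − E°(Al³⁺/Al).
E°(Al³⁺/Al) = E°(cathode) − E°cell = −0.55 − (+1.11) = −1.66 V.

−1.66 V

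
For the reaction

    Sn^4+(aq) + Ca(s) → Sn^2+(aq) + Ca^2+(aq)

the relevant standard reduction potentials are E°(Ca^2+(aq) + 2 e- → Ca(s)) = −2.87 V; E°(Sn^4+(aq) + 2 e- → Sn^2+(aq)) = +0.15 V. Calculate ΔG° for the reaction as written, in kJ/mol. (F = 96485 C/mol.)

−583 kJ/mol

In the reaction as written Sn^4+(aq) is reduced, so the Sn⁴⁺/Sn²⁺ couple is the cathode and Ca²⁺/Ca is the anode.
E°cell = +0.15 − (−2.87) = +3.02 V; balancing electrons gives n = 2.
ΔG° = −nFE°cell = −(2)(96485)(+3.02) J/mol = −583 kJ/mol.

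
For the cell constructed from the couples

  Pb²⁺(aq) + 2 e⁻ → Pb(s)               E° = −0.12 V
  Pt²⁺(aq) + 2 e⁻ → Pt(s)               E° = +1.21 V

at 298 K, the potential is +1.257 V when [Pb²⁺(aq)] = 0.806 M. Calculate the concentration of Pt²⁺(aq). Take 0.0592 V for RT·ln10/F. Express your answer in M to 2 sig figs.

0.0028 M

The Pt²⁺/Pt couple has the larger reduction potential, so it is the cathode: E°cell = +1.21 − (−0.12) = +1.33 V and n = 2.
Since E = E° − (0.0592/n)·log Q, log Q = n(E° − E)/0.0592 = 2.466.
The balanced reaction is Pt²⁺(aq) + Pb(s) → Pt(s) + Pb²⁺(aq), so Q = [Pb²⁺(aq)] / [Pt²⁺(aq)].
Substituting the known concentrations and solving, log [Pt²⁺(aq)] = −2.560 and [Pt²⁺(aq)] = 0.0028 M.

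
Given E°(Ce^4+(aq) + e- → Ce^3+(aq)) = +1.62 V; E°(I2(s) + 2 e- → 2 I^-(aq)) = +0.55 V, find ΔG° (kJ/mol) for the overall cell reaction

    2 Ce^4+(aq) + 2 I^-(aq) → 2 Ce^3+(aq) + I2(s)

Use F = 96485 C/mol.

−206 kJ/mol

In the reaction as written Ce^4+(aq) is reduced, so the Ce⁴⁺/Ce³⁺ couple is the cathode and I₂/I⁻ is the anode.
E°cell = +1.62 − (+0.55) = +1.07 V; balancing electrons gives n = 2.
ΔG° = −nFE°cell = −(2)(96485)(+1.07) J/mol = −206 kJ/mol.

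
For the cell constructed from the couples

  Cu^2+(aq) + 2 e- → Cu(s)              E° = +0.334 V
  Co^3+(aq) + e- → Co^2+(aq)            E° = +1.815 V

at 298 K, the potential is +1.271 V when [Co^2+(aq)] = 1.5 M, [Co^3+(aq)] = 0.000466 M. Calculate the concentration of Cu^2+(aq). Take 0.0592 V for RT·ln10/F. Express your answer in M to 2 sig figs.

1.2 M

With Co³⁺/Co²⁺ at the cathode and Cu²⁺/Cu at the anode, E°cell = +1.815 − (+0.334) = +1.481 V (n = 2).
Rearranging E = E° − (0.0592/n)·log Q gives log Q = 2(+1.481 − (+1.271))/0.0592 = 7.095.
For 2 Co^3+(aq) + Cu(s) → 2 Co^2+(aq) + Cu^2+(aq), the reaction quotient is Q = ([Co^2+(aq)]^2·[Cu^2+(aq)]) / [Co^3+(aq)]^2.
Substituting the known concentrations and solving, log [Cu^2+(aq)] = 0.080 and [Cu^2+(aq)] = 1.2 M.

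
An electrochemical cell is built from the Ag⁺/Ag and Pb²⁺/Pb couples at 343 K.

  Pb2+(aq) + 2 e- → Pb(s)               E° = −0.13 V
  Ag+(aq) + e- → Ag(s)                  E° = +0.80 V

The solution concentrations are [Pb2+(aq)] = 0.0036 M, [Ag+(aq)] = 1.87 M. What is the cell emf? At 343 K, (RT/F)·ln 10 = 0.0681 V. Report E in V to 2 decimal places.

+1.03 V

The Ag⁺/Ag couple has the more positive E°, so it is the cathode; Pb²⁺/Pb is the anode.
E°cell = +0.80 − (−0.13) = +0.93 V, with n = 2 electrons transferred.
For the overall reaction 2 Ag+(aq) + Pb(s) → 2 Ag(s) + Pb2+(aq), Q = [Pb2+(aq)] / [Ag+(aq)]^2 = 0.00103, giving log Q = −2.987.
E = E° − (0.0681/n)·log Q = +0.93 − (0.0681/2)(−2.987) = +1.03 V.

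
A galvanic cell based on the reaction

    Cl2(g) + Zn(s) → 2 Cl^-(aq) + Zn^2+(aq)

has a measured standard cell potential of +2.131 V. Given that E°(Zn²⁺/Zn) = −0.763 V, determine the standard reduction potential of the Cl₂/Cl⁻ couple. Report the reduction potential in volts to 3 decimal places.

+1.368 V

In the reaction as written the Cl₂/Cl⁻ couple is reduced (cathode) and Zn²⁺/Zn is oxidized (anode), so E°cell = E°(Cl₂/Cl⁻) − E°(Zn²⁺/Zn).
E°(Cl₂/Cl⁻) = E°cell + E°(anode) = +2.131 + (−0.763) = +1.368 V.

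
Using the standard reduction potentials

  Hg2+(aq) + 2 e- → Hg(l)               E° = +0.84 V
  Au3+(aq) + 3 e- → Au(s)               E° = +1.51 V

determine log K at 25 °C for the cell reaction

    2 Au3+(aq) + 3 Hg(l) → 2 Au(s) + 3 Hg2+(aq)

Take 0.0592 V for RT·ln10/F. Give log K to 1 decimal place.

The Au³⁺/Au couple is reduced (cathode); E°cell = +1.51 − (+0.84) = +0.67 V with n = 6.
At equilibrium E = 0, so log K = nE°cell / 0.0592 = (6)(+0.67) / 0.0592 = 67.9.

log K = 67.9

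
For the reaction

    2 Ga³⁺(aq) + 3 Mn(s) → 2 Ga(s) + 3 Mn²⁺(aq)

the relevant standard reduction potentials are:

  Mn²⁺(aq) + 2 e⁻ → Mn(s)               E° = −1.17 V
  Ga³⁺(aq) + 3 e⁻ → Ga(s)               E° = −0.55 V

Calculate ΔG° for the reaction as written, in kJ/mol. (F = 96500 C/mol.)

−359 kJ/mol

In the reaction as written Ga³⁺(aq) is reduced, so the Ga³⁺/Ga couple is the cathode and Mn²⁺/Mn is the anode.
E°cell = −0.55 − (−1.17) = +0.62 V; balancing electrons gives n = 6.
ΔG° = −nFE°cell = −(6)(96500)(+0.62) J/mol = −359 kJ/mol.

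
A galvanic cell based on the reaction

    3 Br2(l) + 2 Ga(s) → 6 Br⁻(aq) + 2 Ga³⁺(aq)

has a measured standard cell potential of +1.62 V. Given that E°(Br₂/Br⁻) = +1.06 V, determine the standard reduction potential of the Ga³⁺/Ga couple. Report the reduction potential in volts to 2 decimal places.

In the reaction as written the Br₂/Br⁻ couple is reduced (cathode) and Ga³⁺/Ga is oxidized (anode), so E°cell = E°(Br₂/Br⁻) − E°(Ga³⁺/Ga).
E°(Ga³⁺/Ga) = E°(cathode) − E°cell = +1.06 − (+1.62) = −0.56 V.

−0.56 V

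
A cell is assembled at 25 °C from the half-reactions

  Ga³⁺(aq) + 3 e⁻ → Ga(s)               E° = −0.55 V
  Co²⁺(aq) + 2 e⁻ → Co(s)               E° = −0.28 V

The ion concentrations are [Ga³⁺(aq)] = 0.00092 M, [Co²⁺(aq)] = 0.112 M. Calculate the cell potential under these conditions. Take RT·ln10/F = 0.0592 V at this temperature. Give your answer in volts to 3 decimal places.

Co²⁺/Co is reduced (cathode, E° = −0.28 V) and Ga³⁺/Ga is oxidized (anode).
E°cell = −0.28 − (−0.55) = +0.27 V, with n = 6 electrons transferred.
Balancing gives 3 Co²⁺(aq) + 2 Ga(s) → 3 Co(s) + 2 Ga³⁺(aq); hence Q = [Ga³⁺(aq)]^2 / [Co²⁺(aq)]^3 = 0.000602 (log Q = −3.220).
E = E° − (0.0592/n)·log Q = +0.27 − (0.0592/6)(−3.220) = +0.302 V.

+0.302 V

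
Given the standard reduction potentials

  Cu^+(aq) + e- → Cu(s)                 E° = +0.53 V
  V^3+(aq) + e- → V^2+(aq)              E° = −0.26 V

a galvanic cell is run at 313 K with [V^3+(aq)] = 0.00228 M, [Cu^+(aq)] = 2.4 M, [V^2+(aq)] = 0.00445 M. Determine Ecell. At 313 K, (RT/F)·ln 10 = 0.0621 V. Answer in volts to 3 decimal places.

The Cu⁺/Cu couple has the more positive E°, so it is the cathode; V³⁺/V²⁺ is the anode.
The standard potential is +0.53 − (−0.26) = +0.79 V and the balanced reaction transfers n = 1 electron.
Balancing gives Cu^+(aq) + V^2+(aq) → Cu(s) + V^3+(aq); hence Q = [V^3+(aq)] / ([Cu^+(aq)]·[V^2+(aq)]) = 0.213 (log Q = −0.671).
Applying E = E° − (RT ln10/nF)·log Q gives +0.79 − (0.0621/1)(−0.671) = +0.832 V.

+0.832 V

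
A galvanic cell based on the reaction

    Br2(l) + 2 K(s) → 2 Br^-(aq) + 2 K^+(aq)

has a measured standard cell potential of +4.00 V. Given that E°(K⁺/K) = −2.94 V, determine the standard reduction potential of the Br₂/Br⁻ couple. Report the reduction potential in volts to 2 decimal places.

+1.06 V

In the reaction as written the Br₂/Br⁻ couple is reduced (cathode) and K⁺/K is oxidized (anode), so E°cell = E°(Br₂/Br⁻) − E°(K⁺/K).
E°(Br₂/Br⁻) = E°cell + E°(anode) = +4.00 + (−2.94) = +1.06 V.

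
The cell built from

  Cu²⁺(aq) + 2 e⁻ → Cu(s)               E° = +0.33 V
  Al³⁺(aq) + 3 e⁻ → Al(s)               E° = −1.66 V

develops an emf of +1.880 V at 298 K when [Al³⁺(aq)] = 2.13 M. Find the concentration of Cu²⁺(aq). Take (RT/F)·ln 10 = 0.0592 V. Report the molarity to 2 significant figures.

With Cu²⁺/Cu at the cathode and Al³⁺/Al at the anode, E°cell = +0.33 − (−1.66) = +1.99 V (n = 6).
From the Nernst equation, log Q = n(E° − E)/0.0592 = 6·(+1.99 − (+1.880))/0.0592 = 11.149.
The balanced reaction is 3 Cu²⁺(aq) + 2 Al(s) → 3 Cu(s) + 2 Al³⁺(aq), so Q = [Al³⁺(aq)]^2 / [Cu²⁺(aq)]^3.
Solving for the unknown gives log [Cu²⁺(aq)] = −3.497, so [Cu²⁺(aq)] ≈ 0.00032 M.

0.00032 M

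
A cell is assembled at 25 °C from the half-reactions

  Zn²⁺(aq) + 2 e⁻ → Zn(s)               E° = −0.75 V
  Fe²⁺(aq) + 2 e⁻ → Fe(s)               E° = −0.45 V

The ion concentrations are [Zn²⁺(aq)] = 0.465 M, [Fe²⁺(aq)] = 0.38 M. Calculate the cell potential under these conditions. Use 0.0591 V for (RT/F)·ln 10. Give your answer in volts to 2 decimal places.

+0.30 V

Since E°(Fe²⁺/Fe) > E°(Zn²⁺/Zn), Fe²⁺/Fe serves as the cathode.
E°cell = −0.45 − (−0.75) = +0.30 V, with n = 2 electrons transferred.
For the overall reaction Fe²⁺(aq) + Zn(s) → Fe(s) + Zn²⁺(aq), Q = [Zn²⁺(aq)] / [Fe²⁺(aq)] = 1.22, giving log Q = 0.088.
By the Nernst equation, E = +0.30 − (0.0591/2)·(0.088) = +0.30 V.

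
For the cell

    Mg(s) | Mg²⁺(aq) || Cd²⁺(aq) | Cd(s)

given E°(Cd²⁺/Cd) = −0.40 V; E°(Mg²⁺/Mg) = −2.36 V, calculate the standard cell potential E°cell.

+1.96 V

By convention the left-hand electrode in cell notation is the anode (oxidation) and the right-hand electrode is the cathode (reduction).
E°cell = E°(right) − E°(left) = −0.40 − (−2.36) = +1.96 V.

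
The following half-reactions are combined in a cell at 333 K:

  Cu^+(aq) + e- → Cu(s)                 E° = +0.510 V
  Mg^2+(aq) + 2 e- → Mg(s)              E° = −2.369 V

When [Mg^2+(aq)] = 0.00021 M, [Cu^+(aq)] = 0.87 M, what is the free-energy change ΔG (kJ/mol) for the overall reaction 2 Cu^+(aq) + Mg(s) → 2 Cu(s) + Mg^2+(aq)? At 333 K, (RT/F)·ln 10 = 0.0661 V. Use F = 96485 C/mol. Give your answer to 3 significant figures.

−578 kJ/mol

With Cu⁺/Cu reduced at the cathode, E°cell = +0.510 − (−2.369) = +2.879 V and n = 2.
The reaction quotient is [Mg^2+(aq)] / [Cu^+(aq)]^2 = 0.000277; by Nernst, E = +2.879 − (0.0661/2)(−3.557) = +2.9966 V.
ΔG = −nFE = −(2)(96485)(+2.9966) J/mol = −578 kJ/mol.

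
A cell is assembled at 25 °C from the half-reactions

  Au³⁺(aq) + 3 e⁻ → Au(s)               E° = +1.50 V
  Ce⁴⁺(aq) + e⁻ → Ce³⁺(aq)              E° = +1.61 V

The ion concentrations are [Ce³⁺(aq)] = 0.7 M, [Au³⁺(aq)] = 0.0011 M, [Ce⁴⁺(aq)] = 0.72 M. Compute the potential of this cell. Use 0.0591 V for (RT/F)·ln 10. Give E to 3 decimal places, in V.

Since E°(Ce⁴⁺/Ce³⁺) > E°(Au³⁺/Au), Ce⁴⁺/Ce³⁺ serves as the cathode.
E°cell = E°cat − E°an = +1.61 − (+1.50) = +0.11 V; n = 3.
For the overall reaction 3 Ce⁴⁺(aq) + Au(s) → 3 Ce³⁺(aq) + Au³⁺(aq), Q = ([Ce³⁺(aq)]^3·[Au³⁺(aq)]) / [Ce⁴⁺(aq)]^3 = 0.00101, giving log Q = −2.995.
Applying E = E° − (RT ln10/nF)·log Q gives +0.11 − (0.0591/3)(−2.995) = +0.169 V.

+0.169 V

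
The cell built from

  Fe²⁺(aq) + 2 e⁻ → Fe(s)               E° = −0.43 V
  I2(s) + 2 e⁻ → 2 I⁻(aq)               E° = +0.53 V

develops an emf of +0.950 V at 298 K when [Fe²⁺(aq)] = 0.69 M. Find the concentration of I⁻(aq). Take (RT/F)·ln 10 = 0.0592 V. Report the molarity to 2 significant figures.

The I₂/I⁻ couple has the larger reduction potential, so it is the cathode: E°cell = +0.53 − (−0.43) = +0.96 V and n = 2.
From the Nernst equation, log Q = n(E° − E)/0.0592 = 2·(+0.96 − (+0.950))/0.0592 = 0.338.
Balancing electrons gives I2(s) + Fe(s) → 2 I⁻(aq) + Fe²⁺(aq); thus Q = [I⁻(aq)]^2·[Fe²⁺(aq)].
Solving for the unknown gives log [I⁻(aq)] = 0.250, so [I⁻(aq)] ≈ 1.8 M.

1.8 M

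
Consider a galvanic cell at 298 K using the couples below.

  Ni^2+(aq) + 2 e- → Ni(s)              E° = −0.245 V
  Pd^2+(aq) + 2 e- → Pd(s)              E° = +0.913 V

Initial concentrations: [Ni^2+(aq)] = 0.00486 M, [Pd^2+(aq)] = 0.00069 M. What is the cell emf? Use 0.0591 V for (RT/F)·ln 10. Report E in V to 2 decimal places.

+1.13 V

Pd²⁺/Pd is reduced (cathode, E° = +0.913 V) and Ni²⁺/Ni is oxidized (anode).
The standard potential is +0.913 − (−0.245) = +1.158 V and the balanced reaction transfers n = 2 electrons.
For the overall reaction Pd^2+(aq) + Ni(s) → Pd(s) + Ni^2+(aq), Q = [Ni^2+(aq)] / [Pd^2+(aq)] = 7.04, giving log Q = 0.848.
By the Nernst equation, E = +1.158 − (0.0591/2)·(0.848) = +1.13 V.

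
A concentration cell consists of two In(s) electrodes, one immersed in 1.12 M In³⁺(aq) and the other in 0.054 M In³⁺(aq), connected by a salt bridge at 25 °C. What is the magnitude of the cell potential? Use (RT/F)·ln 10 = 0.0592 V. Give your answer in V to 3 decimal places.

0.026 V

For a concentration cell E°cell = 0, since both electrodes use the same couple.
The compartment with the higher In³⁺(aq) concentration (1.12 M) acts as the cathode; ions are reduced there and produced at the dilute (0.054 M) anode.
With n = 3, Ecell = −(0.0592/3)·log([dilute]/[conc]) = −(0.0592/3)·log(0.054/1.12) = +0.026 V.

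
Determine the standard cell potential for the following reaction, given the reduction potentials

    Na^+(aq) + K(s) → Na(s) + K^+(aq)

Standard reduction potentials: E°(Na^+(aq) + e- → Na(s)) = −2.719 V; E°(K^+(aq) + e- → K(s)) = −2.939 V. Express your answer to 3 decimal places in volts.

+0.220 V

In the reaction as written, Na^+(aq) is reduced (cathode) and K^+(aq) is produced by oxidation at the anode.
E°cell = E°(cathode) − E°(anode) = −2.719 − (−2.939) = +0.220 V.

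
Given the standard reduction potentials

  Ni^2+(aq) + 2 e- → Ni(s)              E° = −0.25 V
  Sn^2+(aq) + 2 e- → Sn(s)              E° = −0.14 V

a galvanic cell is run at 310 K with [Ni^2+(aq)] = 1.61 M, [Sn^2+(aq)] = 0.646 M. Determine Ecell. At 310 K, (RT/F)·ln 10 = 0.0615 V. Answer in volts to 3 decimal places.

+0.098 V

The Sn²⁺/Sn couple has the more positive E°, so it is the cathode; Ni²⁺/Ni is the anode.
E°cell = E°cat − E°an = −0.14 − (−0.25) = +0.11 V; n = 2.
The balanced reaction is Sn^2+(aq) + Ni(s) → Sn(s) + Ni^2+(aq), so Q = [Ni^2+(aq)] / [Sn^2+(aq)] = 2.49 and log Q = 0.397.
E = E° − (0.0615/n)·log Q = +0.11 − (0.0615/2)(0.397) = +0.098 V.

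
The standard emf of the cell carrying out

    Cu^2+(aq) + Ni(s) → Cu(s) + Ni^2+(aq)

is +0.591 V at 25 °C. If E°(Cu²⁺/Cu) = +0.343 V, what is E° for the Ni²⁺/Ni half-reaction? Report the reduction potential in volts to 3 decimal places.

−0.248 V

In the reaction as written the Cu²⁺/Cu couple is reduced (cathode) and Ni²⁺/Ni is oxidized (anode), so E°cell = E°(Cu²⁺/Cu) − E°(Ni²⁺/Ni).
E°(Ni²⁺/Ni) = E°(cathode) − E°cell = +0.343 − (+0.591) = −0.248 V.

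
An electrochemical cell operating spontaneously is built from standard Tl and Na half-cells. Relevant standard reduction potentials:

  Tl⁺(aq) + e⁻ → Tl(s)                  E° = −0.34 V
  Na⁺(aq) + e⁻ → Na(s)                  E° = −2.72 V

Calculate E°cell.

+2.38 V

Of the two couples in this cell, the one with the more positive reduction potential is reduced at the cathode: here that is Tl⁺/Tl (−0.34 V); Na⁺/Na (−2.72 V) is the anode.
E°cell = E°(cathode) − E°(anode) = −0.34 − (−2.72) = +2.38 V.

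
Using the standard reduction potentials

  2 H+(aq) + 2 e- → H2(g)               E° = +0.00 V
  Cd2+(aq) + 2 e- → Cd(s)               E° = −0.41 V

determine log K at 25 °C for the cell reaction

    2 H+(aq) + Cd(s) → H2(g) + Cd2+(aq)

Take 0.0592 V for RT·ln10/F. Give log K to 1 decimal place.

The 2H⁺/H₂ couple is reduced (cathode); E°cell = +0.00 − (−0.41) = +0.41 V with n = 2.
At equilibrium E = 0, so log K = nE°cell / 0.0592 = (2)(+0.41) / 0.0592 = 13.9.

log K = 13.9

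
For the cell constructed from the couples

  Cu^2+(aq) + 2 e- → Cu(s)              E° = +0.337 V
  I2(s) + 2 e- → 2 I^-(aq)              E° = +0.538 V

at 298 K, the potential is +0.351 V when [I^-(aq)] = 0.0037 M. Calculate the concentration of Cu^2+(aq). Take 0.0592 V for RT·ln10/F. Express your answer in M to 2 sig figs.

0.63 M

With I₂/I⁻ at the cathode and Cu²⁺/Cu at the anode, E°cell = +0.538 − (+0.337) = +0.201 V (n = 2).
Rearranging E = E° − (0.0592/n)·log Q gives log Q = 2(+0.201 − (+0.351))/0.0592 = −5.068.
The balanced reaction is I2(s) + Cu(s) → 2 I^-(aq) + Cu^2+(aq), so Q = [I^-(aq)]^2·[Cu^2+(aq)].
Solving for the unknown gives log [Cu^2+(aq)] = −0.204, so [Cu^2+(aq)] ≈ 0.63 M.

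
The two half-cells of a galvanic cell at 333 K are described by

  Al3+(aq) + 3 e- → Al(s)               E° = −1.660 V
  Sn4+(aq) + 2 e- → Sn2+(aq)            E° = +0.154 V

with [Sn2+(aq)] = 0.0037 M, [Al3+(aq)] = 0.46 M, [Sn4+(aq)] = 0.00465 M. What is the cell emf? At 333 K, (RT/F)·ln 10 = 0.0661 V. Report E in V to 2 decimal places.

The Sn⁴⁺/Sn²⁺ couple has the more positive E°, so it is the cathode; Al³⁺/Al is the anode.
E°cell = E°cat − E°an = +0.154 − (−1.660) = +1.814 V; n = 6.
The balanced reaction is 3 Sn4+(aq) + 2 Al(s) → 3 Sn2+(aq) + 2 Al3+(aq), so Q = ([Sn2+(aq)]^3·[Al3+(aq)]^2) / [Sn4+(aq)]^3 = 0.107 and log Q = −0.972.
By the Nernst equation, E = +1.814 − (0.0661/6)·(−0.972) = +1.82 V.

+1.82 V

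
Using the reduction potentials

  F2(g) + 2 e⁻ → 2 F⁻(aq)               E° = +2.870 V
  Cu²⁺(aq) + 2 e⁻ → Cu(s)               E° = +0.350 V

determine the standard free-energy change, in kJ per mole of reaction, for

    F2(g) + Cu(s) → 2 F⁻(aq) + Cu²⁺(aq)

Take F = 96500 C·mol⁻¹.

In the reaction as written F2(g) is reduced, so the F₂/F⁻ couple is the cathode and Cu²⁺/Cu is the anode.
E°cell = +2.870 − (+0.350) = +2.520 V; balancing electrons gives n = 2.
ΔG° = −nFE°cell = −(2)(96500)(+2.520) J/mol = −486 kJ/mol.

−486 kJ/mol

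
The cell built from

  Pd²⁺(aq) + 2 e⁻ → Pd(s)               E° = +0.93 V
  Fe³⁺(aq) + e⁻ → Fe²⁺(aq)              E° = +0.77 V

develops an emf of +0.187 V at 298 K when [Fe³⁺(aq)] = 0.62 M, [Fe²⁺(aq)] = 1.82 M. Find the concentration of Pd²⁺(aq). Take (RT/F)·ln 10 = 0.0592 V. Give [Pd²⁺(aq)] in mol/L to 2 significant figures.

0.95 M

With Pd²⁺/Pd at the cathode and Fe³⁺/Fe²⁺ at the anode, E°cell = +0.93 − (+0.77) = +0.16 V (n = 2).
From the Nernst equation, log Q = n(E° − E)/0.0592 = 2·(+0.16 − (+0.187))/0.0592 = −0.912.
The balanced reaction is Pd²⁺(aq) + 2 Fe²⁺(aq) → Pd(s) + 2 Fe³⁺(aq), so Q = [Fe³⁺(aq)]^2 / ([Pd²⁺(aq)]·[Fe²⁺(aq)]^2).
Substituting the known concentrations and solving, log [Pd²⁺(aq)] = −0.023 and [Pd²⁺(aq)] = 0.95 M.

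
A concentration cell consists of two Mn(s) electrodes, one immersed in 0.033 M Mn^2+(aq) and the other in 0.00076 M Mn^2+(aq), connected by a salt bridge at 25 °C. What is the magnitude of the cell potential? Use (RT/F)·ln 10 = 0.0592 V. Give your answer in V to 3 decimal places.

For a concentration cell E°cell = 0, since both electrodes use the same couple.
The compartment with the higher Mn^2+(aq) concentration (0.033 M) acts as the cathode; ions are reduced there and produced at the dilute (0.00076 M) anode.
With n = 2, Ecell = −(0.0592/2)·log([dilute]/[conc]) = −(0.0592/2)·log(0.00076/0.033) = +0.048 V.

0.048 V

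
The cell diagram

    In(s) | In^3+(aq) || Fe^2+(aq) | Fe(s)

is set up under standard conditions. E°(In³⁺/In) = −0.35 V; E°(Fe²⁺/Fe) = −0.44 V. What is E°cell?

By convention the left-hand electrode in cell notation is the anode (oxidation) and the right-hand electrode is the cathode (reduction).
E°cell = E°(right) − E°(left) = −0.44 − (−0.35) = −0.09 V.
The negative sign shows that, as written, the cell would require an external voltage to drive the reaction.

−0.09 V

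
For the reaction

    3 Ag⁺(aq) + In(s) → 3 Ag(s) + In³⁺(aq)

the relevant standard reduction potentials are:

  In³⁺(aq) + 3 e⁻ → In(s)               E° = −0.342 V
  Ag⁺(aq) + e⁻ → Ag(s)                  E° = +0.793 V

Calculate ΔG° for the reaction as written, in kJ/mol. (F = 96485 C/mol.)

In the reaction as written Ag⁺(aq) is reduced, so the Ag⁺/Ag couple is the cathode and In³⁺/In is the anode.
E°cell = +0.793 − (−0.342) = +1.135 V; balancing electrons gives n = 3.
ΔG° = −nFE°cell = −(3)(96485)(+1.135) J/mol = −329 kJ/mol.

−329 kJ/mol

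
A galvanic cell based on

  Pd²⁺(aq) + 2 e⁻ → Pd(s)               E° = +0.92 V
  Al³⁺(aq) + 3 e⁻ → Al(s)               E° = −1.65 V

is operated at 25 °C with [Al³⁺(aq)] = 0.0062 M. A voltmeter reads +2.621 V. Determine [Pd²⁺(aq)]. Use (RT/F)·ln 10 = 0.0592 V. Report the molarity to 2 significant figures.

The Pd²⁺/Pd couple has the larger reduction potential, so it is the cathode: E°cell = +0.92 − (−1.65) = +2.57 V and n = 6.
From the Nernst equation, log Q = n(E° − E)/0.0592 = 6·(+2.57 − (+2.621))/0.0592 = −5.169.
For 3 Pd²⁺(aq) + 2 Al(s) → 3 Pd(s) + 2 Al³⁺(aq), the reaction quotient is Q = [Al³⁺(aq)]^2 / [Pd²⁺(aq)]^3.
Solving for the unknown gives log [Pd²⁺(aq)] = 0.251, so [Pd²⁺(aq)] ≈ 1.8 M.

1.8 M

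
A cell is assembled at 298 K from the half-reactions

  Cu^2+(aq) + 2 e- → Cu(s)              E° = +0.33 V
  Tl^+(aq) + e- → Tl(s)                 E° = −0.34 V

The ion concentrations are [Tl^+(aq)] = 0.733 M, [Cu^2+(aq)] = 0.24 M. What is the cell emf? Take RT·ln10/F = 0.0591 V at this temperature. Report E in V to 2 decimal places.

+0.66 V

Cu²⁺/Cu is reduced (cathode, E° = +0.33 V) and Tl⁺/Tl is oxidized (anode).
E°cell = E°cat − E°an = +0.33 − (−0.34) = +0.67 V; n = 2.
Balancing gives Cu^2+(aq) + 2 Tl(s) → Cu(s) + 2 Tl^+(aq); hence Q = [Tl^+(aq)]^2 / [Cu^2+(aq)] = 2.24 (log Q = 0.350).
By the Nernst equation, E = +0.67 − (0.0591/2)·(0.350) = +0.66 V.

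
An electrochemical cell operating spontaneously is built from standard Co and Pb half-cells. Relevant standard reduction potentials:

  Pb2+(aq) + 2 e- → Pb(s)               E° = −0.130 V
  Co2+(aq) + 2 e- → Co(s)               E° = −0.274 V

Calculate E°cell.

+0.144 V

Of the two couples in this cell, the one with the more positive reduction potential is reduced at the cathode: here that is Pb²⁺/Pb (−0.130 V); Co²⁺/Co (−0.274 V) is the anode.
E°cell = E°(cathode) − E°(anode) = −0.130 − (−0.274) = +0.144 V.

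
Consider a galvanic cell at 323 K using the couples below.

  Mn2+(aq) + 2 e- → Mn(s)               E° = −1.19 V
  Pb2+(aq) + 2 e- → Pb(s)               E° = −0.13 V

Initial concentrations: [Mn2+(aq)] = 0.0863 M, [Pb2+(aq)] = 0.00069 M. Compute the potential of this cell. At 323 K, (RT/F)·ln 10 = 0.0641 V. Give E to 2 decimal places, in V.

+0.99 V

The Pb²⁺/Pb couple has the more positive E°, so it is the cathode; Mn²⁺/Mn is the anode.
E°cell = E°cat − E°an = −0.13 − (−1.19) = +1.06 V; n = 2.
The balanced reaction is Pb2+(aq) + Mn(s) → Pb(s) + Mn2+(aq), so Q = [Mn2+(aq)] / [Pb2+(aq)] = 125 and log Q = 2.097.
E = E° − (0.0641/n)·log Q = +1.06 − (0.0641/2)(2.097) = +0.99 V.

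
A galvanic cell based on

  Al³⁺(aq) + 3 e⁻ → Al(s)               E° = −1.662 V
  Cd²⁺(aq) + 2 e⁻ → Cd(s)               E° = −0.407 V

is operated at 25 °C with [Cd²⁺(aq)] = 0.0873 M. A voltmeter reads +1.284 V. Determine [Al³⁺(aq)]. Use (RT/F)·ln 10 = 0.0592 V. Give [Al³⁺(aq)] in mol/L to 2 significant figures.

Cd²⁺/Cd is the cathode (higher E°); E°cell = −0.407 − (−1.662) = +1.255 V with n = 6.
Rearranging E = E° − (0.0592/n)·log Q gives log Q = 6(+1.255 − (+1.284))/0.0592 = −2.939.
The balanced reaction is 3 Cd²⁺(aq) + 2 Al(s) → 3 Cd(s) + 2 Al³⁺(aq), so Q = [Al³⁺(aq)]^2 / [Cd²⁺(aq)]^3.
Solving for the unknown gives log [Al³⁺(aq)] = −3.058, so [Al³⁺(aq)] ≈ 0.00087 M.

0.00087 M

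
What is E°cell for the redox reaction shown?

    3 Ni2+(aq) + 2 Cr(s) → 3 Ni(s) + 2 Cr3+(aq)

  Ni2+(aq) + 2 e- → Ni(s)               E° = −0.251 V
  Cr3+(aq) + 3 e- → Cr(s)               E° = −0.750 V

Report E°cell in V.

Ni2+(aq) gains electrons, so the Ni²⁺/Ni couple is the cathode; the Cr³⁺/Cr couple is the anode.
E°cell = E°(cathode) − E°(anode) = −0.251 − (−0.750) = +0.499 V.

+0.499 V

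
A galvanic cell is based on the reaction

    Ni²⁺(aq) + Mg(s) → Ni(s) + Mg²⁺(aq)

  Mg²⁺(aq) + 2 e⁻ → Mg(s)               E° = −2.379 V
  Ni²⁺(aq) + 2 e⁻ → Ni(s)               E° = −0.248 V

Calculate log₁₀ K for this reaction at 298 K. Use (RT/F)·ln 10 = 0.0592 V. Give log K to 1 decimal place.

log K = 72.0

The Ni²⁺/Ni couple is reduced (cathode); E°cell = −0.248 − (−2.379) = +2.131 V with n = 2.
At equilibrium E = 0, so log K = nE°cell / 0.0592 = (2)(+2.131) / 0.0592 = 72.0.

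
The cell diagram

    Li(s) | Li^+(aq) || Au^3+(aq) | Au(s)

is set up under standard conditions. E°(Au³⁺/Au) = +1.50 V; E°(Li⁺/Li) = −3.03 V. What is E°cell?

By convention the left-hand electrode in cell notation is the anode (oxidation) and the right-hand electrode is the cathode (reduction).
E°cell = E°(right) − E°(left) = +1.50 − (−3.03) = +4.53 V.

+4.53 V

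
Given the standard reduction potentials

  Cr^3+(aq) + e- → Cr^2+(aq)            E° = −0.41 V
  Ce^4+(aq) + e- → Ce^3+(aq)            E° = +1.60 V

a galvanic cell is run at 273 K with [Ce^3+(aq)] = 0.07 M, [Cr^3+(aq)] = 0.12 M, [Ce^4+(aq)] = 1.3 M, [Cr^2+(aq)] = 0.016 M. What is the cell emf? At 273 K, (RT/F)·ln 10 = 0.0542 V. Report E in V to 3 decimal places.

Since E°(Ce⁴⁺/Ce³⁺) > E°(Cr³⁺/Cr²⁺), Ce⁴⁺/Ce³⁺ serves as the cathode.
E°cell = E°cat − E°an = +1.60 − (−0.41) = +2.01 V; n = 1.
The balanced reaction is Ce^4+(aq) + Cr^2+(aq) → Ce^3+(aq) + Cr^3+(aq), so Q = ([Ce^3+(aq)]·[Cr^3+(aq)]) / ([Ce^4+(aq)]·[Cr^2+(aq)]) = 0.404 and log Q = −0.394.
By the Nernst equation, E = +2.01 − (0.0542/1)·(−0.394) = +2.031 V.

+2.031 V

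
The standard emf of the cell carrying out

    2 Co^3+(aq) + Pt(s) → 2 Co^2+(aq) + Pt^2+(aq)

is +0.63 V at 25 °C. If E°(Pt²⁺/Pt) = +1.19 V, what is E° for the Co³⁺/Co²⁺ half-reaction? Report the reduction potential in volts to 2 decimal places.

In the reaction as written the Co³⁺/Co²⁺ couple is reduced (cathode) and Pt²⁺/Pt is oxidized (anode), so E°cell = E°(Co³⁺/Co²⁺) − E°(Pt²⁺/Pt).
E°(Co³⁺/Co²⁺) = E°cell + E°(anode) = +0.63 + (+1.19) = +1.82 V.

+1.82 V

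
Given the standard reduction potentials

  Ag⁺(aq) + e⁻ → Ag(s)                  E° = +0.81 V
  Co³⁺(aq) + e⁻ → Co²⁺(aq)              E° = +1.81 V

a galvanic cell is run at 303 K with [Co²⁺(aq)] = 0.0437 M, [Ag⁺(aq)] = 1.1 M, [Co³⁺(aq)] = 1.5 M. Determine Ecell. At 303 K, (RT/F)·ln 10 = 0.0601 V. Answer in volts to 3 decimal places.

Since E°(Co³⁺/Co²⁺) > E°(Ag⁺/Ag), Co³⁺/Co²⁺ serves as the cathode.
The standard potential is +1.81 − (+0.81) = +1.00 V and the balanced reaction transfers n = 1 electron.
The balanced reaction is Co³⁺(aq) + Ag(s) → Co²⁺(aq) + Ag⁺(aq), so Q = ([Co²⁺(aq)]·[Ag⁺(aq)]) / [Co³⁺(aq)] = 0.032 and log Q = −1.494.
E = E° − (0.0601/n)·log Q = +1.00 − (0.0601/1)(−1.494) = +1.090 V.

+1.090 V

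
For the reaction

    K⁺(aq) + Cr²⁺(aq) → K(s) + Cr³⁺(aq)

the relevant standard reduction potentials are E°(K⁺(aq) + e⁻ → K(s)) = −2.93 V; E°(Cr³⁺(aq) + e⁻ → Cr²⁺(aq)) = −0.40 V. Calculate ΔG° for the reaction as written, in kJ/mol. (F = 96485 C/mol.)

In the reaction as written K⁺(aq) is reduced, so the K⁺/K couple is the cathode and Cr³⁺/Cr²⁺ is the anode.
E°cell = −2.93 − (−0.40) = −2.53 V; balancing electrons gives n = 1.
ΔG° = −nFE°cell = −(1)(96485)(−2.53) J/mol = +244 kJ/mol.

+244 kJ/mol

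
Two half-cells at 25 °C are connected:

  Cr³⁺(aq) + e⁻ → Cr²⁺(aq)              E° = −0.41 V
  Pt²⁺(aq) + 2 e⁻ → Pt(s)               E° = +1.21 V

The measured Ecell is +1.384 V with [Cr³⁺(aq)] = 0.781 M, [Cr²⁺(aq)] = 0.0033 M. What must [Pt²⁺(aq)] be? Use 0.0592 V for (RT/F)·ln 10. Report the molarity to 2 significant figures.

The Pt²⁺/Pt couple has the larger reduction potential, so it is the cathode: E°cell = +1.21 − (−0.41) = +1.62 V and n = 2.
From the Nernst equation, log Q = n(E° − E)/0.0592 = 2·(+1.62 − (+1.384))/0.0592 = 7.973.
The balanced reaction is Pt²⁺(aq) + 2 Cr²⁺(aq) → Pt(s) + 2 Cr³⁺(aq), so Q = [Cr³⁺(aq)]^2 / ([Pt²⁺(aq)]·[Cr²⁺(aq)]^2).
Isolating [Pt²⁺(aq)] in Q = 10^{7.973} yields log [Pt²⁺(aq)] = −3.225, i.e. 0.00060 M.

0.00060 M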